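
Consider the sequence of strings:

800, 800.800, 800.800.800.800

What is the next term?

800.800.800.800.800.800.800.800

Each string is two copies of the previous one joined by '.'.
So the next term is two copies of 800.800.800.800 with '.' between the halves.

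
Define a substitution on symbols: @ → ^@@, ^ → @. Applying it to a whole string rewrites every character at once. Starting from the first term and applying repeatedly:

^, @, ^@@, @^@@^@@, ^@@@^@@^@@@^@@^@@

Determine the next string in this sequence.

@^@@^@@^@@@^@@^@@@^@@^@@^@@@^@@^@@@^@@^@@

Applying the rule to each of the 17 symbols of ^@@@^@@^@@@^@@^@@ gives the pieces @ ^@@ ^@@ ^@@ @ ^@@ ^@@ @ ^@@ ^@@ ^@@ @ ^@@ ^@@ @ ^@@ ^@@, which concatenate to the answer.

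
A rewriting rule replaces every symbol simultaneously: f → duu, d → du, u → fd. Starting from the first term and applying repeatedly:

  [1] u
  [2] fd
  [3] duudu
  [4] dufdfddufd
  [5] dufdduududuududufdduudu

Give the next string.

dufdduududufdfddufddufdfddufddufdduududufdfddufd

Applying the rule to each of the 23 symbols of dufdduududuududufdduudu gives the pieces du fd duu du du fd fd du fd du fd fd du fd du fd duu du du fd fd du fd, which concatenate to the answer.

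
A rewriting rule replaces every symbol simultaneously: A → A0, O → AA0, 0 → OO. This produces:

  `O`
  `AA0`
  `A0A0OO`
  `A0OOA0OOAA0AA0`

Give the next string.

Applying the rule to each of the 14 symbols of A0OOA0OOAA0AA0 gives the pieces A0 OO AA0 AA0 A0 OO AA0 AA0 A0 A0 OO A0 A0 OO, which concatenate to the answer.

A0OOAA0AA0A0OOAA0AA0A0A0OOA0A0OO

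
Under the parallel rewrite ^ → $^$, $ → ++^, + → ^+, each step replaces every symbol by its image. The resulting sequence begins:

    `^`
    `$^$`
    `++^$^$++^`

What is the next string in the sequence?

Apply φ to ++^$^$++^ symbol by symbol: +→^+, +→^+, ^→$^$, $→++^, ^→$^$, $→++^, +→^+, +→^+, ^→$^$; joined: ^+ ^+ $^$ ++^ $^$ ++^ ^+ ^+ $^$.

^+^+$^$++^$^$++^^+^+$^$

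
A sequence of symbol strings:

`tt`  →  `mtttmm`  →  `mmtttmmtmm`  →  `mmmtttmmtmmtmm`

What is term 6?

mmmmmtttmmtmmtmmtmmtmm

Every step adds m to the front and tmm to the end of the previous string.
From mmmtttmmtmmtmm, 2 further steps: mmmtttmmtmmtmm → mmmmtttmmtmmtmmtmm → (answer).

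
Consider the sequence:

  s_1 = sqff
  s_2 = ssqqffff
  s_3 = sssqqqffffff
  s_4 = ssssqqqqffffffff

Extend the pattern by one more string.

sssssqqqqqffffffffff

Term n consists of n s's, followed by n q's, followed by 2n f's (n = 1, 2, …).
At n = 5 the blocks have lengths 5, 5, 10.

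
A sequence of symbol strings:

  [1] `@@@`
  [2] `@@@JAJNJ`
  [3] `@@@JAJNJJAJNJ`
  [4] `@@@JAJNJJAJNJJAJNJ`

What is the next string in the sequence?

Every step adds JAJNJ to the end: s(k+1) = s(k)·JAJNJ.
Applying this once more to @@@JAJNJJAJNJJAJNJ:

@@@JAJNJJAJNJJAJNJJAJNJ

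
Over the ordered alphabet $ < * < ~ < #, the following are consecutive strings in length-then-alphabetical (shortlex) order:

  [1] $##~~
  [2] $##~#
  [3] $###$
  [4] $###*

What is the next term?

$###~

Find the rightmost character of $###* below #, bump it to the next letter, and reset everything to its right to $.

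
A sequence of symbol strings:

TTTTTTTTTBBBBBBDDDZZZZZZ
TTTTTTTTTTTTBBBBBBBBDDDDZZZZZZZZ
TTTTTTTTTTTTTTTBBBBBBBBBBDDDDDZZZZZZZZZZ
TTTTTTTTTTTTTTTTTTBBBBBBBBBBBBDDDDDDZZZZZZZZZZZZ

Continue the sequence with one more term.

Reading off run lengths: T runs 9, 12, 15, 18; B runs 6, 8, 10, 12; D runs 3, 4, 5, 6; Z runs 6, 8, 10, 12 — each is linear in n, where the shown terms are n = 3, 4, 5, 6.
Setting n = 7 gives 21, 14, 7, 14 characters in each block.

TTTTTTTTTTTTTTTTTTTTTBBBBBBBBBBBBBBDDDDDDDZZZZZZZZZZZZZZ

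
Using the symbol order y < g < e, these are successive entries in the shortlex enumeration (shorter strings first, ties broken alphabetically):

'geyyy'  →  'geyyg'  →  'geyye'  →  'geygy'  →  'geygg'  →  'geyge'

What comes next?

Find the rightmost character of geyge below e, bump it to the next letter, and reset everything to its right to y.

geyey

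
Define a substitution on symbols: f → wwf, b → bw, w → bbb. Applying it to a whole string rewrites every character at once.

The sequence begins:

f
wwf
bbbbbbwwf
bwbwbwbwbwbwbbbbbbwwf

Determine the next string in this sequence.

bwbbbbwbbbbwbbbbwbbbbwbbbbwbbbbwbwbwbwbwbwbbbbbbwwf

Replace each of the 21 characters of bwbwbwbwbwbwbbbbbbwwf in place — bw bbb bw bbb bw bbb bw bbb bw bbb bw bbb bw bw bw bw bw bw bbb bbb wwf — and concatenate.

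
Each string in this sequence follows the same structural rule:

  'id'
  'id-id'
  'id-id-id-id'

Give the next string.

id-id-id-id-id-id-id-id

Every step duplicates the string with '-' between the halves.
So the next term is two copies of id-id-id-id with '-' between the halves.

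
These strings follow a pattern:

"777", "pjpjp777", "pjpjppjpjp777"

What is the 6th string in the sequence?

The strings grow by a fixed prefix pjpjp each time.
From pjpjppjpjp777, 3 further steps: pjpjppjpjp777 → pjpjppjpjppjpjp777 → pjpjppjpjppjpjppjpjp777 → (answer).

pjpjppjpjppjpjppjpjppjpjp777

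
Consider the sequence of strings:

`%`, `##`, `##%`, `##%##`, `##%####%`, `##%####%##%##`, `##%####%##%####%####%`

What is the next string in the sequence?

##%####%##%####%####%##%####%##%##

Each term (from the third on) is the previous term followed by the one before it: term 3 = ##·% = ##%.
So term 8 is ##%####%##%####%####%·##%####%##%##.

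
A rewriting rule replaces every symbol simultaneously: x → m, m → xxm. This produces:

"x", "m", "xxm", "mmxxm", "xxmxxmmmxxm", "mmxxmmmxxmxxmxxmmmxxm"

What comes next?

Rewriting the 21 symbols of mmxxmmmxxmxxmxxmmmxxm one by one yields xxm xxm m m xxm xxm xxm m m xxm m m xxm m m xxm xxm xxm m m xxm; concatenated:

xxmxxmmmxxmxxmxxmmmxxmmmxxmmmxxmxxmxxmmmxxm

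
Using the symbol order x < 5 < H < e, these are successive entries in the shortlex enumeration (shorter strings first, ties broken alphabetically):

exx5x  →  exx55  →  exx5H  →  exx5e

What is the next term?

exxHx

Find the rightmost character of exx5e below e, bump it to the next letter, and reset everything to its right to x.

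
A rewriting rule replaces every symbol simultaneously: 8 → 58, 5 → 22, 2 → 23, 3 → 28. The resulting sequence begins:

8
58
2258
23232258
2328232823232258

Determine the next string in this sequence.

23282358232823582328232823232258

φ(2328232823232258) expands symbol-by-symbol to 23 28 23 58 23 28 23 58 23 28 23 28 23 23 22 58; joining the 16 pieces gives the next term.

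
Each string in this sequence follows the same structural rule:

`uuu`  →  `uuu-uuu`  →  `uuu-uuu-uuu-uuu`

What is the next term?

uuu-uuu-uuu-uuu-uuu-uuu-uuu-uuu

Each string is two copies of the previous one joined by '-'.
One more doubling of uuu-uuu-uuu-uuu gives the answer.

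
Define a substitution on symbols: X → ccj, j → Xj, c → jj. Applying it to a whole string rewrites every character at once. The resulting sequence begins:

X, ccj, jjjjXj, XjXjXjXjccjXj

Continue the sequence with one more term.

Rewriting the 13 symbols of XjXjXjXjccjXj one by one yields ccj Xj ccj Xj ccj Xj ccj Xj jj jj Xj ccj Xj; concatenated:

ccjXjccjXjccjXjccjXjjjjjXjccjXj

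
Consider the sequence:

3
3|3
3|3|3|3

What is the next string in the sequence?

s(k+1) = s(k)·|·s(k) — each term doubles the last with '|' between the halves.
Doubling 3|3|3|3 with '|' between the halves:

3|3|3|3|3|3|3|3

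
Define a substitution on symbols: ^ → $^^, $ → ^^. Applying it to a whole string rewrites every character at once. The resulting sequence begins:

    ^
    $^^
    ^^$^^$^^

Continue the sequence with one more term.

Rewriting each symbol of ^^$^^$^^: ^→$^^, ^→$^^, $→^^, ^→$^^, ^→$^^, $→^^, ^→$^^, ^→$^^, which concatenates to $^^ $^^ ^^ $^^ $^^ ^^ $^^ $^^.

$^^$^^^^$^^$^^^^$^^$^^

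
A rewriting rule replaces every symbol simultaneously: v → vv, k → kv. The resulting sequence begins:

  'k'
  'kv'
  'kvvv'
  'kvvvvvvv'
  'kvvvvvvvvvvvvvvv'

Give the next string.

φ(kvvvvvvvvvvvvvvv) expands symbol-by-symbol to kv vv vv vv vv vv vv vv vv vv vv vv vv vv vv vv; joining the 16 pieces gives the next term.

kvvvvvvvvvvvvvvvvvvvvvvvvvvvvvvv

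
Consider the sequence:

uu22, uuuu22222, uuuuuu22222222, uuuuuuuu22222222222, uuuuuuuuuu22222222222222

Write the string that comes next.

Reading off run lengths: u runs 2, 4, 6, 8, 10; 2 runs 2, 5, 8, 11, 14 — each is linear in n (n = 1, 2, …).
At n = 6 the blocks have lengths 12, 17.

uuuuuuuuuuuu22222222222222222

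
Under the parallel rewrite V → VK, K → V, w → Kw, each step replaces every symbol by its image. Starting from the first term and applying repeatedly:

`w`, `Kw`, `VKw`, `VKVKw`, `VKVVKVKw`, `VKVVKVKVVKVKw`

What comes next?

VKVVKVKVVKVVKVKVVKVKw

Applying the rule to each of the 13 symbols of VKVVKVKVVKVKw gives the pieces VK V VK VK V VK V VK VK V VK V Kw, which concatenate to the answer.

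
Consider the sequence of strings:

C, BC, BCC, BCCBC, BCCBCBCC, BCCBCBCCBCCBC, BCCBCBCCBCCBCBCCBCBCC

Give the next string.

Each term (from the third on) is the previous term followed by the one before it: term 3 = BC·C = BCC.
Continuing: BCCBCBCCBCCBCBCCBCBCC · BCCBCBCCBCCBC gives term 8.

BCCBCBCCBCCBCBCCBCBCCBCCBCBCCBCCBC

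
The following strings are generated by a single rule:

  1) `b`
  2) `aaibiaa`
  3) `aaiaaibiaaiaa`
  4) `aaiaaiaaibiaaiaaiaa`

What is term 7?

Every step adds aai to the front and iaa to the end of the previous string.
From aaiaaiaaibiaaiaaiaa, 3 further steps: aaiaaiaaibiaaiaaiaa → aaiaaiaaiaaibiaaiaaiaaiaa → aaiaaiaaiaaiaaibiaaiaaiaaiaaiaa → (answer).

aaiaaiaaiaaiaaiaaibiaaiaaiaaiaaiaaiaa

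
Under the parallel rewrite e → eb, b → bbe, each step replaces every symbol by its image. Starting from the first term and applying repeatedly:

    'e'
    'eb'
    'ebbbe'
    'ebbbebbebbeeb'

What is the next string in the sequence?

φ(ebbbebbebbeeb) expands symbol-by-symbol to eb bbe bbe bbe eb bbe bbe eb bbe bbe eb eb bbe; joining the 13 pieces gives the next term.

ebbbebbebbeebbbebbeebbbebbeebebbbe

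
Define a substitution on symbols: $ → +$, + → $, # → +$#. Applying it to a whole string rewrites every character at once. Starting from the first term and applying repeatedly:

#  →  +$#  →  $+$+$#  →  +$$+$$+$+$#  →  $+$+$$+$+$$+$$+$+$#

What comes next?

Replace each of the 19 characters of $+$+$$+$+$$+$$+$+$# in place — +$ $ +$ $ +$ +$ $ +$ $ +$ +$ $ +$ +$ $ +$ $ +$ +$# — and concatenate.

+$$+$$+$+$$+$$+$+$$+$+$$+$$+$+$#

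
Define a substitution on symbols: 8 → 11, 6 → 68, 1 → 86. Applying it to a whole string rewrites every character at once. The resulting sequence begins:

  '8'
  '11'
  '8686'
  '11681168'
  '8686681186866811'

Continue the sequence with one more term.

φ(8686681186866811) expands symbol-by-symbol to 11 68 11 68 68 11 86 86 11 68 11 68 68 11 86 86; joining the 16 pieces gives the next term.

11681168681186861168116868118686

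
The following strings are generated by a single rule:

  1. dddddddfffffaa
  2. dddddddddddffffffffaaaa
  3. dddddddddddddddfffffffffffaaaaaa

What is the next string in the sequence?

Each string has the form d^{4n+3} f^{3n+2} a^{2n} (n = 1, 2, …).
For the next term, n = 4, so the run lengths are 19, 14, 8.

dddddddddddddddddddffffffffffffffaaaaaaaa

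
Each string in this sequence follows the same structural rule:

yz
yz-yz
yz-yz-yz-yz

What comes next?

yz-yz-yz-yz-yz-yz-yz-yz

Each string is two copies of the previous one joined by '-'.
One more doubling of yz-yz-yz-yz gives the answer.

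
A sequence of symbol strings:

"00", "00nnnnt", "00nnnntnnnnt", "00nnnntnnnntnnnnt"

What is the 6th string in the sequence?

00nnnntnnnntnnnntnnnntnnnnt

Each term is the previous one with nnnnt appended.
From 00nnnntnnnntnnnnt, 2 further steps: 00nnnntnnnntnnnnt → 00nnnntnnnntnnnntnnnnt → (answer).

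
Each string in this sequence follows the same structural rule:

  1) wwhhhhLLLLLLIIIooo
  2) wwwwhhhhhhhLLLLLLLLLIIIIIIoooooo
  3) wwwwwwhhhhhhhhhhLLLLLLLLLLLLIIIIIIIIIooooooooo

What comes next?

wwwwwwwwhhhhhhhhhhhhhLLLLLLLLLLLLLLLIIIIIIIIIIIIoooooooooooo

Term n consists of 2n w's, followed by 3n+1 h's, followed by 3n+3 L's, followed by 3n I's, followed by 3n o's (n = 1, 2, …).
Setting n = 4 gives 8, 13, 15, 12, 12 characters in each block.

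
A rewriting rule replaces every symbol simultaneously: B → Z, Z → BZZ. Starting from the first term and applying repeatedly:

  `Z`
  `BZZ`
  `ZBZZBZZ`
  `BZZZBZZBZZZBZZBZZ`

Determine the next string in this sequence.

ZBZZBZZBZZZBZZBZZZBZZBZZBZZZBZZBZZZBZZBZZ

Replace each of the 17 characters of BZZZBZZBZZZBZZBZZ in place — Z BZZ BZZ BZZ Z BZZ BZZ Z BZZ BZZ BZZ Z BZZ BZZ Z BZZ BZZ — and concatenate.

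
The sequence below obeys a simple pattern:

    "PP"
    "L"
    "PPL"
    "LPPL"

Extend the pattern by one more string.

From term 3 onward, concatenate the second-to-last term with the last: PP·L = PPL, L·PPL = LPPL, …
So term 5 is PPL·LPPL.

PPLLPPL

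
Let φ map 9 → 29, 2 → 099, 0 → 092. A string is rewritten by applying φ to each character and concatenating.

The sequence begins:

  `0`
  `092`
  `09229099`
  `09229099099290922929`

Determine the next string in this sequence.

Applying the rule to each of the 20 symbols of 09229099099290922929 gives the pieces 092 29 099 099 29 092 29 29 092 29 29 099 29 092 29 099 099 29 099 29, which concatenate to the answer.

09229099099290922929092292909929092290990992909929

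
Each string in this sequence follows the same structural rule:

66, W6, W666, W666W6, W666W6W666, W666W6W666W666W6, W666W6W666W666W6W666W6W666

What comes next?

This is a Fibonacci-style word recurrence s(k) = s(k−1)·s(k−2): e.g. W6·66 = W666.
Continuing: W666W6W666W666W6W666W6W666 · W666W6W666W666W6 gives term 8.

W666W6W666W666W6W666W6W666W666W6W666W666W6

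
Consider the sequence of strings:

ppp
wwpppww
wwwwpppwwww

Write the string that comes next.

s(k+1) = ww·s(k)·ww, so each term gains ww as a prefix and ww as a suffix.
So the next term is ww·wwwwpppwwww·ww.

wwwwwwpppwwwwww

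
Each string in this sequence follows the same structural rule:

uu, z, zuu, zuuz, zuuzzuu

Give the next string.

zuuzzuuzuuz

Each term (from the third on) is the previous term followed by the one before it: term 3 = z·uu = zuu.
So term 6 is zuuzzuu·zuuz.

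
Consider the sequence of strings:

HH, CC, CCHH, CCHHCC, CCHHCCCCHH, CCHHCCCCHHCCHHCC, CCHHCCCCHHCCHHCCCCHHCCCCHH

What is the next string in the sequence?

CCHHCCCCHHCCHHCCCCHHCCCCHHCCHHCCCCHHCCHHCC

Each term (from the third on) is the previous term followed by the one before it: term 3 = CC·HH = CCHH.
Continuing: CCHHCCCCHHCCHHCCCCHHCCCCHH · CCHHCCCCHHCCHHCC gives term 8.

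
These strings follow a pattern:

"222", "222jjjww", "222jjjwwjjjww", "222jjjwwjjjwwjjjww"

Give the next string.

Each term is the previous one with jjjww appended.
So the next term is 222jjjwwjjjwwjjjww·jjjww.

222jjjwwjjjwwjjjwwjjjww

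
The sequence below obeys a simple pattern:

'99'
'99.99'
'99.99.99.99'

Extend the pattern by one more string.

Each string is two copies of the previous one joined by '.'.
So the next term is two copies of 99.99.99.99 with '.' between the halves.

99.99.99.99.99.99.99.99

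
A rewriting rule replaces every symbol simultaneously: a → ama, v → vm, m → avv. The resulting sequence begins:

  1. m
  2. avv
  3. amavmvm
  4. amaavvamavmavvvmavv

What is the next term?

Rewriting the 19 symbols of amaavvamavmavvvmavv one by one yields ama avv ama ama vm vm ama avv ama vm avv ama vm vm vm avv ama vm vm; concatenated:

amaavvamaamavmvmamaavvamavmavvamavmvmvmavvamavmvm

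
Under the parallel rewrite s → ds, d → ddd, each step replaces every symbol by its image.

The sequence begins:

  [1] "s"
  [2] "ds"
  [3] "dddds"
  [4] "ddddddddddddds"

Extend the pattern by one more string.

φ(ddddddddddddds) expands symbol-by-symbol to ddd ddd ddd ddd ddd ddd ddd ddd ddd ddd ddd ddd ddd ds; joining the 14 pieces gives the next term.

dddddddddddddddddddddddddddddddddddddddds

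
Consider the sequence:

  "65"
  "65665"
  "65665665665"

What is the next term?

65665665665665665665665

Each string is two copies of the previous one joined by '6'.
So the next term is two copies of 65665665665 with '6' between the halves.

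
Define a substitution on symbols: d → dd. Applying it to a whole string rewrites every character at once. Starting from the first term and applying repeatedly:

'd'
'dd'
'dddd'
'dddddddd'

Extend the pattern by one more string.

Expanding dddddddd: d→dd, d→dd, d→dd, d→dd, d→dd, d→dd, d→dd, d→dd. Concatenated: dd dd dd dd dd dd dd dd.

dddddddddddddddd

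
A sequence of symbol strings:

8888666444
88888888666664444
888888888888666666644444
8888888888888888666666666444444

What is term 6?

Each string has the form 8^{4n} 6^{2n+1} 4^{n+2} (n = 1, 2, …).
At n = 6 the blocks have lengths 24, 13, 8.

888888888888888888888888666666666666644444444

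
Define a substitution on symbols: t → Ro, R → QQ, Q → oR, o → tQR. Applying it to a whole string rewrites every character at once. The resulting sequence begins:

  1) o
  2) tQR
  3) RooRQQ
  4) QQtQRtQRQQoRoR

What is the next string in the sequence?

Replace each of the 14 characters of QQtQRtQRQQoRoR in place — oR oR Ro oR QQ Ro oR QQ oR oR tQR QQ tQR QQ — and concatenate.

oRoRRooRQQRooRQQoRoRtQRQQtQRQQ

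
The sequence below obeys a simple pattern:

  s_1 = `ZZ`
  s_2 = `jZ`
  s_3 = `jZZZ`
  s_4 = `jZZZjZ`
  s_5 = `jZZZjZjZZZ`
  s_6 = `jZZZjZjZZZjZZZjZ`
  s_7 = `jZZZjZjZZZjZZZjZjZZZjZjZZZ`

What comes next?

From term 3 onward, concatenate the last term with the second-to-last: jZ·ZZ = jZZZ, jZZZ·jZ = jZZZjZ, …
The next term joins jZZZjZjZZZjZZZjZjZZZjZjZZZ and jZZZjZjZZZjZZZjZ.

jZZZjZjZZZjZZZjZjZZZjZjZZZjZZZjZjZZZjZZZjZ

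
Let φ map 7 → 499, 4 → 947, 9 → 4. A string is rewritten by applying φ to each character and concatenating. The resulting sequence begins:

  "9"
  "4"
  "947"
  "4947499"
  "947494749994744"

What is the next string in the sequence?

49474999474947499947444947499947947

Replace each of the 15 characters of 947494749994744 in place — 4 947 499 947 4 947 499 947 4 4 4 947 499 947 947 — and concatenate.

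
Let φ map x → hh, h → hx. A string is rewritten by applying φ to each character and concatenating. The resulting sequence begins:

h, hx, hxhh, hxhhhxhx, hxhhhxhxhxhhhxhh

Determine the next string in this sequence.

Replace each of the 16 characters of hxhhhxhxhxhhhxhh in place — hx hh hx hx hx hh hx hh hx hh hx hx hx hh hx hx — and concatenate.

hxhhhxhxhxhhhxhhhxhhhxhxhxhhhxhx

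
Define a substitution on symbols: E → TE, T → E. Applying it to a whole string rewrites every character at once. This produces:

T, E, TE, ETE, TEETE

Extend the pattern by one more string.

Rewriting each symbol of TEETE: T→E, E→TE, E→TE, T→E, E→TE, which concatenates to E TE TE E TE.

ETETEETE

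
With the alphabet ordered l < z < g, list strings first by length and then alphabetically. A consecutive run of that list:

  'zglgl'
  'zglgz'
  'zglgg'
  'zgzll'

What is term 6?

zgzlg

Advancing 2 positions from zgzll through zgzll → zgzlz reaches term 6.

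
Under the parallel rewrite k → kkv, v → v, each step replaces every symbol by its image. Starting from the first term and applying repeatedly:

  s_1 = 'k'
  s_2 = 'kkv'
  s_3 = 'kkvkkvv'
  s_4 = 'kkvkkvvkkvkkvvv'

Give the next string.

kkvkkvvkkvkkvvvkkvkkvvkkvkkvvvv

φ(kkvkkvvkkvkkvvv) expands symbol-by-symbol to kkv kkv v kkv kkv v v kkv kkv v kkv kkv v v v; joining the 15 pieces gives the next term.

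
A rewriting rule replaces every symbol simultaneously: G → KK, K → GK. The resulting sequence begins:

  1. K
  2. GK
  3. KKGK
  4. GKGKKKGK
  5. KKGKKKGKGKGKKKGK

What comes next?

GKGKKKGKGKGKKKGKKKGKKKGKGKGKKKGK

Applying the rule to each of the 16 symbols of KKGKKKGKGKGKKKGK gives the pieces GK GK KK GK GK GK KK GK KK GK KK GK GK GK KK GK, which concatenate to the answer.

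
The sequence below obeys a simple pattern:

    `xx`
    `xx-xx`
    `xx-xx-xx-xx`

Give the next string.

Every step duplicates the string with '-' between the halves.
One more doubling of xx-xx-xx-xx gives the answer.

xx-xx-xx-xx-xx-xx-xx-xx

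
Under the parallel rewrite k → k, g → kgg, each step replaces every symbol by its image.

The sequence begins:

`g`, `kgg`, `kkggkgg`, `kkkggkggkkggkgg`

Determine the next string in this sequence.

Replace each of the 15 characters of kkkggkggkkggkgg in place — k k k kgg kgg k kgg kgg k k kgg kgg k kgg kgg — and concatenate.

kkkkggkggkkggkggkkkggkggkkggkgg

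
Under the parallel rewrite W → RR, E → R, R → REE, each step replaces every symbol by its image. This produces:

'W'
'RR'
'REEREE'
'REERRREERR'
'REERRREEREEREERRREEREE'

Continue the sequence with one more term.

φ(REERRREEREEREERRREEREE) expands symbol-by-symbol to REE R R REE REE REE R R REE R R REE R R REE REE REE R R REE R R; joining the 22 pieces gives the next term.

REERRREEREEREERRREERRREERRREEREEREERRREERR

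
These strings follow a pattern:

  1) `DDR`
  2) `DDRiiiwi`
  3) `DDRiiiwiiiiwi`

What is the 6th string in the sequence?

DDRiiiwiiiiwiiiiwiiiiwiiiiwi

Every step adds iiiwi to the end: s(k+1) = s(k)·iiiwi.
From DDRiiiwiiiiwi, 3 further steps: DDRiiiwiiiiwi → DDRiiiwiiiiwiiiiwi → DDRiiiwiiiiwiiiiwiiiiwi → (answer).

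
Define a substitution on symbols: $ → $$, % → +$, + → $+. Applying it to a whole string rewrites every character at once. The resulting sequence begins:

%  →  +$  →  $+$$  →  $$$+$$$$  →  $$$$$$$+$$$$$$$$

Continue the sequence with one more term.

$$$$$$$$$$$$$$$+$$$$$$$$$$$$$$$$

φ($$$$$$$+$$$$$$$$) expands symbol-by-symbol to $$ $$ $$ $$ $$ $$ $$ $+ $$ $$ $$ $$ $$ $$ $$ $$; joining the 16 pieces gives the next term.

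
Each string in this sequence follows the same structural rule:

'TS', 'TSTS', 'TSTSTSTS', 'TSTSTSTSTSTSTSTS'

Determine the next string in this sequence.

TSTSTSTSTSTSTSTSTSTSTSTSTSTSTSTS

s(k+1) = s(k)·s(k) — each term doubles the last.
One more doubling of TSTSTSTSTSTSTSTS gives the answer.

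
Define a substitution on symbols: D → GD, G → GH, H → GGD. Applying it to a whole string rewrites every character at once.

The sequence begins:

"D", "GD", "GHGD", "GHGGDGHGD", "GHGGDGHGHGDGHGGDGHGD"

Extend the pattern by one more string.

φ(GHGGDGHGHGDGHGGDGHGD) expands symbol-by-symbol to GH GGD GH GH GD GH GGD GH GGD GH GD GH GGD GH GH GD GH GGD GH GD; joining the 20 pieces gives the next term.

GHGGDGHGHGDGHGGDGHGGDGHGDGHGGDGHGHGDGHGGDGHGD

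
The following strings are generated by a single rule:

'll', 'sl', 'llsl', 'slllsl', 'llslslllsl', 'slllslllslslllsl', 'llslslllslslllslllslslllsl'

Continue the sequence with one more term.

slllslllslslllslllslslllslslllslllslslllsl

From term 3 onward, concatenate the second-to-last term with the last: ll·sl = llsl, sl·llsl = slllsl, …
The next term joins slllslllslslllsl and llslslllslslllslllslslllsl.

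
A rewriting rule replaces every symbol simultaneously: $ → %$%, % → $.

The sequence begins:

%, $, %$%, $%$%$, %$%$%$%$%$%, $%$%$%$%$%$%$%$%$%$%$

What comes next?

%$%$%$%$%$%$%$%$%$%$%$%$%$%$%$%$%$%$%$%$%$%

φ($%$%$%$%$%$%$%$%$%$%$) expands symbol-by-symbol to %$% $ %$% $ %$% $ %$% $ %$% $ %$% $ %$% $ %$% $ %$% $ %$% $ %$%; joining the 21 pieces gives the next term.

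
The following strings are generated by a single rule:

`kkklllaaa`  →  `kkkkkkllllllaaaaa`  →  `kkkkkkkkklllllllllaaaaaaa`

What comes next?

kkkkkkkkkkkkllllllllllllaaaaaaaaa

Term n consists of 3n k's, followed by 3n l's, followed by 2n+1 a's (n = 1, 2, …).
Setting n = 4 gives 12, 12, 9 characters in each block.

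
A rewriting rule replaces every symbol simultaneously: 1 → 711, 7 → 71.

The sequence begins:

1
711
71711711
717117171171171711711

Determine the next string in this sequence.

Rewriting the 21 symbols of 717117171171171711711 one by one yields 71 711 71 711 711 71 711 71 711 711 71 711 711 71 711 71 711 711 71 711 711; concatenated:

7171171711711717117171171171711711717117171171171711711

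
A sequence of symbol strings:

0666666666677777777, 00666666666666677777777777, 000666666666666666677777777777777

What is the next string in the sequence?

The n-th term is n-2 0's then 3n+1 6's then 3n-1 7's, where the shown terms are n = 3, 4, 5.
Setting n = 6 gives 4, 19, 17 characters in each block.

0000666666666666666666677777777777777777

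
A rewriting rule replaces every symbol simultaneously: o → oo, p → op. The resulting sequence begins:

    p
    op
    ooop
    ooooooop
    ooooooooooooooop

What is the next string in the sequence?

φ(ooooooooooooooop) expands symbol-by-symbol to oo oo oo oo oo oo oo oo oo oo oo oo oo oo oo op; joining the 16 pieces gives the next term.

ooooooooooooooooooooooooooooooop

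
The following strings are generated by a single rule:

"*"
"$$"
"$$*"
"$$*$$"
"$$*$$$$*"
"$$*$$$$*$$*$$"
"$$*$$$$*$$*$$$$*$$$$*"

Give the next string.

$$*$$$$*$$*$$$$*$$$$*$$*$$$$*$$*$$

From term 3 onward, concatenate the last term with the second-to-last: $$·* = $$*, $$*·$$ = $$*$$, …
The next term joins $$*$$$$*$$*$$$$*$$$$* and $$*$$$$*$$*$$.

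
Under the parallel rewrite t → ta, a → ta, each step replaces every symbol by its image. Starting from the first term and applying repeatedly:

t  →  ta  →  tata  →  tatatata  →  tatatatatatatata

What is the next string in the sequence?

Replace each of the 16 characters of tatatatatatatata in place — ta ta ta ta ta ta ta ta ta ta ta ta ta ta ta ta — and concatenate.

tatatatatatatatatatatatatatatata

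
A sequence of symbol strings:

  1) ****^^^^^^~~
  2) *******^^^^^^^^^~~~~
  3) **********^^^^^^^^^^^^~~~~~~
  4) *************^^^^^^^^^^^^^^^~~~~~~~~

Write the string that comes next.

Reading off run lengths: * runs 4, 7, 10, 13; ^ runs 6, 9, 12, 15; ~ runs 2, 4, 6, 8 — each is linear in n (n = 1, 2, …).
Setting n = 5 gives 16, 18, 10 characters in each block.

****************^^^^^^^^^^^^^^^^^^~~~~~~~~~~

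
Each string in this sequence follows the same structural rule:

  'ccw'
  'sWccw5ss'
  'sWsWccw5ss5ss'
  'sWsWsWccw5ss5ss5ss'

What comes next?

Each term wraps the previous one in sW on the left and 5ss on the right.
One more step from sWsWsWccw5ss5ss5ss gives the answer.

sWsWsWsWccw5ss5ss5ss5ss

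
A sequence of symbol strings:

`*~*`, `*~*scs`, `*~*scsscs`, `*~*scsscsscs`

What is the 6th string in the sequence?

The strings grow by a fixed suffix scs each time.
From *~*scsscsscs, 2 further steps: *~*scsscsscs → *~*scsscsscsscs → (answer).

*~*scsscsscsscsscs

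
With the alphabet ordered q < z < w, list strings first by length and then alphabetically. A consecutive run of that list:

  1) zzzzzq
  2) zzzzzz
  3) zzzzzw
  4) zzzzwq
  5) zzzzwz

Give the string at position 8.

Advancing 3 positions from zzzzwz through zzzzwz → zzzzww → zzzwqq reaches term 8.

zzzwqz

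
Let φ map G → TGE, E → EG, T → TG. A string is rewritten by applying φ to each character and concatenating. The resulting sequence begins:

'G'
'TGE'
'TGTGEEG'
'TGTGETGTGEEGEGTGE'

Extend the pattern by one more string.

TGTGETGTGEEGTGTGETGTGEEGEGTGEEGTGETGTGEEG

φ(TGTGETGTGEEGEGTGE) expands symbol-by-symbol to TG TGE TG TGE EG TG TGE TG TGE EG EG TGE EG TGE TG TGE EG; joining the 17 pieces gives the next term.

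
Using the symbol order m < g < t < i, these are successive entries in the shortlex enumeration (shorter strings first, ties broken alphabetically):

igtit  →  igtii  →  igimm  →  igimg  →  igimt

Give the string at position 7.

igigm

Advancing 2 positions from igimt through igimt → igimi reaches term 7.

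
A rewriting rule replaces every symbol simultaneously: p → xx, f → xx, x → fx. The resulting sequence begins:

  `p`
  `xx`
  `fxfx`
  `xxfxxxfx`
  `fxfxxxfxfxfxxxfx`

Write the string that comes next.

Rewriting the 16 symbols of fxfxxxfxfxfxxxfx one by one yields xx fx xx fx fx fx xx fx xx fx xx fx fx fx xx fx; concatenated:

xxfxxxfxfxfxxxfxxxfxxxfxfxfxxxfx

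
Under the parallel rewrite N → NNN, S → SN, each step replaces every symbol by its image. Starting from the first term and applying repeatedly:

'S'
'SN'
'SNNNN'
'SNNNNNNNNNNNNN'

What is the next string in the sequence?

SNNNNNNNNNNNNNNNNNNNNNNNNNNNNNNNNNNNNNNNN

φ(SNNNNNNNNNNNNN) expands symbol-by-symbol to SN NNN NNN NNN NNN NNN NNN NNN NNN NNN NNN NNN NNN NNN; joining the 14 pieces gives the next term.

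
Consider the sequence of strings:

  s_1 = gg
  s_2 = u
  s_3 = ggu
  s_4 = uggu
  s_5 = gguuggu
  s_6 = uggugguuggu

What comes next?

gguugguuggugguuggu

This is a Fibonacci-style word recurrence s(k) = s(k−2)·s(k−1): e.g. gg·u = ggu.
Continuing: gguuggu · uggugguuggu gives term 7.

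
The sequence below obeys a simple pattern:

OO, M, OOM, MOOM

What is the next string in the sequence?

This is a Fibonacci-style word recurrence s(k) = s(k−2)·s(k−1): e.g. OO·M = OOM.
So term 5 is OOM·MOOM.

OOMMOOM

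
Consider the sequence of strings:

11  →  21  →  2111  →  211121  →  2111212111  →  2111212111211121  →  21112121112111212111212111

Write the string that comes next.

211121211121112121112121112111212111211121

This is a Fibonacci-style word recurrence s(k) = s(k−1)·s(k−2): e.g. 21·11 = 2111.
Continuing: 21112121112111212111212111 · 2111212111211121 gives term 8.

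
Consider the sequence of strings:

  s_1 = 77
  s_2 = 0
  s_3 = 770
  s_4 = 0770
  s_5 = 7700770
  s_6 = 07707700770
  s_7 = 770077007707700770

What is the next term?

Each term (from the third on) is the two preceding terms concatenated in order: term 3 = 77·0 = 770.
Continuing: 07707700770 · 770077007707700770 gives term 8.

07707700770770077007707700770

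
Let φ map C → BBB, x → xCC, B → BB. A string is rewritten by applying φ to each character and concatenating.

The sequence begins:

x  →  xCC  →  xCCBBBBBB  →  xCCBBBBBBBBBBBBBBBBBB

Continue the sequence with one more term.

xCCBBBBBBBBBBBBBBBBBBBBBBBBBBBBBBBBBBBBBBBBBB

Replace each of the 21 characters of xCCBBBBBBBBBBBBBBBBBB in place — xCC BBB BBB BB BB BB BB BB BB BB BB BB BB BB BB BB BB BB BB BB BB — and concatenate.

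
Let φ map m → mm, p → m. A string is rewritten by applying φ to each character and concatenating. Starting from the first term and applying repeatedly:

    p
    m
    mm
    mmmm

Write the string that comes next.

mmmmmmmm

Expanding mmmm: m→mm, m→mm, m→mm, m→mm. Concatenated: mm mm mm mm.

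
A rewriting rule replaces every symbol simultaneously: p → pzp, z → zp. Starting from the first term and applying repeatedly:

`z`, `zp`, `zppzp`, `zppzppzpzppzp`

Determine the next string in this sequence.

zppzppzpzppzppzpzppzpzppzppzpzppzp

φ(zppzppzpzppzp) expands symbol-by-symbol to zp pzp pzp zp pzp pzp zp pzp zp pzp pzp zp pzp; joining the 13 pieces gives the next term.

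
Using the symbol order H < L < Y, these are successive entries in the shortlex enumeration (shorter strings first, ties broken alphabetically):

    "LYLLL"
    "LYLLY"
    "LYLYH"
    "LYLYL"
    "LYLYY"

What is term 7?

LYYHL

Continuing the enumeration 2 steps past LYLYY: LYLYY → LYYHH → (answer).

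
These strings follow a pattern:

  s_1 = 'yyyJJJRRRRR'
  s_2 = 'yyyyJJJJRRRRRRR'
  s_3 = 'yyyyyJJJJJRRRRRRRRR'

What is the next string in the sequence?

Each string has the form y^{n+1} J^{n+1} R^{2n+1}, where the shown terms are n = 2, 3, 4.
For the next term, n = 5, so the run lengths are 6, 6, 11.

yyyyyyJJJJJJRRRRRRRRRRR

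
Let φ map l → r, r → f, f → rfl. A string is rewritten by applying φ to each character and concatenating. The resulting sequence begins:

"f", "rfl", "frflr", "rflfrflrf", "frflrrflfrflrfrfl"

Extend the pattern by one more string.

rflfrflrffrflrrflfrflrfrflfrflr

Applying the rule to each of the 17 symbols of frflrrflfrflrfrfl gives the pieces rfl f rfl r f f rfl r rfl f rfl r f rfl f rfl r, which concatenate to the answer.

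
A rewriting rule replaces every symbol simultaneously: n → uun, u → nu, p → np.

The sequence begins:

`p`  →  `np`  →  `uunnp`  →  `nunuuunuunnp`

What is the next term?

Expanding nunuuunuunnp: n→uun, u→nu, n→uun, u→nu, u→nu, u→nu, n→uun, u→nu, u→nu, n→uun, n→uun, p→np. Concatenated: uun nu uun nu nu nu uun nu nu uun uun np.

uunnuuunnununuuunnunuuunuunnp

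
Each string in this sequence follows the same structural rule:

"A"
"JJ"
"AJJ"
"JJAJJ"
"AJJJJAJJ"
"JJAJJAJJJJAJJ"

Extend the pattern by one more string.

AJJJJAJJJJAJJAJJJJAJJ

From term 3 onward, concatenate the second-to-last term with the last: A·JJ = AJJ, JJ·AJJ = JJAJJ, …
Continuing: AJJJJAJJ · JJAJJAJJJJAJJ gives term 7.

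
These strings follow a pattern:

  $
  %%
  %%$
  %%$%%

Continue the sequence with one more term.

From term 3 onward, concatenate the last term with the second-to-last: %%·$ = %%$, %%$·%% = %%$%%, …
Continuing: %%$%% · %%$ gives term 5.

%%$%%%%$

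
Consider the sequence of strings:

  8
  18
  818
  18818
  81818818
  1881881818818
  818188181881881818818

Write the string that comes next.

1881881818818818188181881881818818

Each term (from the third on) is the two preceding terms concatenated in order: term 3 = 8·18 = 818.
So term 8 is 1881881818818·818188181881881818818.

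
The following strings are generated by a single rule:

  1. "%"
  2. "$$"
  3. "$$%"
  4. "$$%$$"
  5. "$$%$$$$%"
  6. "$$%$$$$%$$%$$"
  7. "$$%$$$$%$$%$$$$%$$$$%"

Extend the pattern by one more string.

$$%$$$$%$$%$$$$%$$$$%$$%$$$$%$$%$$

Each term (from the third on) is the previous term followed by the one before it: term 3 = $$·% = $$%.
The next term joins $$%$$$$%$$%$$$$%$$$$% and $$%$$$$%$$%$$.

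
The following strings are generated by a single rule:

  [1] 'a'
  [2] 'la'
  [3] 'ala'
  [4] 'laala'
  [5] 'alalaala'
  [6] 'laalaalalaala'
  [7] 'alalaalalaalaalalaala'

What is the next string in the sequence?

laalaalalaalaalalaalalaalaalalaala

From term 3 onward, concatenate the second-to-last term with the last: a·la = ala, la·ala = laala, …
Continuing: laalaalalaala · alalaalalaalaalalaala gives term 8.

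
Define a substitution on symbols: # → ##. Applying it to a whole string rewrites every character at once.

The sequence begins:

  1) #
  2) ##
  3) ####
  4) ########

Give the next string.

Apply φ to ######## symbol by symbol: #→##, #→##, #→##, #→##, #→##, #→##, #→##, #→##; joined: ## ## ## ## ## ## ## ##.

################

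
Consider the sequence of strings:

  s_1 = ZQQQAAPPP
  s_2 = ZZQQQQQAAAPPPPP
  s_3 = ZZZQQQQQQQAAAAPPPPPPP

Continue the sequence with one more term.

ZZZZQQQQQQQQQAAAAAPPPPPPPPP

Term n consists of n Z's, followed by 2n+1 Q's, followed by n+1 A's, followed by 2n+1 P's (n = 1, 2, …).
For the next term, n = 4, so the run lengths are 4, 9, 5, 9.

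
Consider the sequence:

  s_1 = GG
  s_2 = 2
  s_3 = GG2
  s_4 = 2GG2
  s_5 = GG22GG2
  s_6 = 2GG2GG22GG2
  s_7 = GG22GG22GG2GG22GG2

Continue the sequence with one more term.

2GG2GG22GG2GG22GG22GG2GG22GG2

From term 3 onward, concatenate the second-to-last term with the last: GG·2 = GG2, 2·GG2 = 2GG2, …
Continuing: 2GG2GG22GG2 · GG22GG22GG2GG22GG2 gives term 8.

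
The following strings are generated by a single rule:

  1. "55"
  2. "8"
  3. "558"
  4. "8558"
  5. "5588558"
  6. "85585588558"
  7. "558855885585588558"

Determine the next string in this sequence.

From term 3 onward, concatenate the second-to-last term with the last: 55·8 = 558, 8·558 = 8558, …
The next term joins 85585588558 and 558855885585588558.

85585588558558855885585588558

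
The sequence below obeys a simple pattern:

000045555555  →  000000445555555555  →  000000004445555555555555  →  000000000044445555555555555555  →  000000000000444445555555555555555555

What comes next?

Term n consists of 2n 0's, followed by n-1 4's, followed by 3n+1 5's, where the shown terms are n = 2, 3, 4, 5, 6.
At n = 7 the blocks have lengths 14, 6, 22.

000000000000004444445555555555555555555555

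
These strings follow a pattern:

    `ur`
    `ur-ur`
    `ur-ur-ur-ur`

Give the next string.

s(k+1) = s(k)·-·s(k) — each term doubles the last with '-' between the halves.
So the next term is two copies of ur-ur-ur-ur with '-' between the halves.

ur-ur-ur-ur-ur-ur-ur-ur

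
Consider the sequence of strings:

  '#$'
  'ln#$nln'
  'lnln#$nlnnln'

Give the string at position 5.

Each term wraps the previous one in ln on the left and nln on the right.
From lnln#$nlnnln, 2 further steps: lnln#$nlnnln → lnlnln#$nlnnlnnln → (answer).

lnlnlnln#$nlnnlnnlnnln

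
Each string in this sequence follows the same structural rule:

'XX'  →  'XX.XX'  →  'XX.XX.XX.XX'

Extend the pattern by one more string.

s(k+1) = s(k)·.·s(k) — each term doubles the last with '.' between the halves.
Doubling XX.XX.XX.XX with '.' between the halves:

XX.XX.XX.XX.XX.XX.XX.XX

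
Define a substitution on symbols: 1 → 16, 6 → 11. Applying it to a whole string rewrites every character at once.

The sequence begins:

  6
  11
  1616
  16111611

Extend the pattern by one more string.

1611161616111616

Expanding 16111611: 1→16, 6→11, 1→16, 1→16, 1→16, 6→11, 1→16, 1→16. Concatenated: 16 11 16 16 16 11 16 16.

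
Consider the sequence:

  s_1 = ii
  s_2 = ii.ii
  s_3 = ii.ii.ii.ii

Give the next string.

Every step duplicates the string with '.' between the halves.
One more doubling of ii.ii.ii.ii gives the answer.

ii.ii.ii.ii.ii.ii.ii.ii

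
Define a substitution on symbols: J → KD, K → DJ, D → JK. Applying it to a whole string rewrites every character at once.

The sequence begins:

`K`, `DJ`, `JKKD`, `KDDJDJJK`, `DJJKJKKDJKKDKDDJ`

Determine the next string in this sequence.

φ(DJJKJKKDJKKDKDDJ) expands symbol-by-symbol to JK KD KD DJ KD DJ DJ JK KD DJ DJ JK DJ JK JK KD; joining the 16 pieces gives the next term.

JKKDKDDJKDDJDJJKKDDJDJJKDJJKJKKD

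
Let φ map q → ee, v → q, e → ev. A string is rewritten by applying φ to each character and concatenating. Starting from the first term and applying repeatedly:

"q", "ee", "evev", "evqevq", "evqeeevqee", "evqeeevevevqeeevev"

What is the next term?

φ(evqeeevevevqeeevev) expands symbol-by-symbol to ev q ee ev ev ev q ev q ev q ee ev ev ev q ev q; joining the 18 pieces gives the next term.

evqeeevevevqevqevqeeevevevqevq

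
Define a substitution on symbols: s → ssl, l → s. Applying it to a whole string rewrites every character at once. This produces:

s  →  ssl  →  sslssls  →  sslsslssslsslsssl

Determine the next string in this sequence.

sslsslssslsslssslsslsslssslsslssslsslssls

Applying the rule to each of the 17 symbols of sslsslssslsslsssl gives the pieces ssl ssl s ssl ssl s ssl ssl ssl s ssl ssl s ssl ssl ssl s, which concatenate to the answer.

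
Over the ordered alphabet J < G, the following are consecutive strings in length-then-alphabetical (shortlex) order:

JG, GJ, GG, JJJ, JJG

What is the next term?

JGJ

Find the rightmost character of JJG below G, bump it to the next letter, and reset everything to its right to J.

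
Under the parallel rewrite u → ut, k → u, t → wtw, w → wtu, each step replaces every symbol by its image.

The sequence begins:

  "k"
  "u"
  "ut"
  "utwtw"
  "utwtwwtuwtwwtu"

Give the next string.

Applying the rule to each of the 14 symbols of utwtwwtuwtwwtu gives the pieces ut wtw wtu wtw wtu wtu wtw ut wtu wtw wtu wtu wtw ut, which concatenate to the answer.

utwtwwtuwtwwtuwtuwtwutwtuwtwwtuwtuwtwut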